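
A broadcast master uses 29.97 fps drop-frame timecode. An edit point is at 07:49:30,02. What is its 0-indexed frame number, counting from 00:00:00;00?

844256

As if non-drop at 30 labels/s: (7 × 3600 + 49 × 60 + 30) × 30 + 2 = 845102.
Minute boundaries passed: 469; those not divisible by 10: 469 − 46 = 423; dropped labels = 2 × 423 = 846.
Actual frame index = 845102 − 846 = 844256.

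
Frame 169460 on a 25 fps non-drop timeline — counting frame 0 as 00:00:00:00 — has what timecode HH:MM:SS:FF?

169460 ÷ 25 = 6778 full seconds, remainder 10 frames.
6778 s = 1 h 52 min 58 s.
Timecode: 01:52:58:10.

01:52:58:10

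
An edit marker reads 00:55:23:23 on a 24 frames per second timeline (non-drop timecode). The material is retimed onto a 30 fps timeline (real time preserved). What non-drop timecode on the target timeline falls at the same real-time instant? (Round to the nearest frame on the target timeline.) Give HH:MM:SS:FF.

Source frame index: (0×3600 + 55×60 + 23) × 24 + 23 = 79775.
Real time: 79775 / (24) = 79775/24 s.
Target frame: (79775/24) × (30) = 398875/4 ≈ 99718.750 → 99719.
At 30 labels/s: frame 99719 → 00:55:23:29.

00:55:23:29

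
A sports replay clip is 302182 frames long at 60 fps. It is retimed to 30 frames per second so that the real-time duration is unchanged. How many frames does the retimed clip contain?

151091 frames

Target frames = source frames × (target rate / source rate) = 302182 × (30)/(60) = 302182 × 1/2 = 151091.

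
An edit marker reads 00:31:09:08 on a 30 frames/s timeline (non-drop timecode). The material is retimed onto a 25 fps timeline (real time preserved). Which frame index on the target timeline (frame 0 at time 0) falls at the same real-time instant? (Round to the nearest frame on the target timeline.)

frame 46732

Source frame index: (0×3600 + 31×60 + 9) × 30 + 8 = 56078.
Real time: 56078 / (30) = 28039/15 s.
Target frame: (28039/15) × (25) = 140195/3 ≈ 46731.667 → 46732.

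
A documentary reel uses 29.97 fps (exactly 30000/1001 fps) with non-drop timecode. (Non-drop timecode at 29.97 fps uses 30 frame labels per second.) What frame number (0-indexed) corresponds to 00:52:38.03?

Total seconds to the label: (0 × 3600 + 52 × 60 + 38) = 3158.
Frame index = 3158 × 30 + 3 = 94743.

frame 94743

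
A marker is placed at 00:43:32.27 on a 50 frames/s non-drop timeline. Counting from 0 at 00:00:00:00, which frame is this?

130627

Total seconds to the label: (0 × 3600 + 43 × 60 + 32) = 2612.
Frame index = 2612 × 50 + 27 = 130627.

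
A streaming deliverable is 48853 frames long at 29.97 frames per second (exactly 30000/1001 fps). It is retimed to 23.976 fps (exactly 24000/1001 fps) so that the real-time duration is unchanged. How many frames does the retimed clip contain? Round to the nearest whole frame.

39082 frames

Frames at target rate = 48853 × (24000/1001) / (30000/1001) = 195412/5 ≈ 39082.400.
Nearest whole frame: 39082.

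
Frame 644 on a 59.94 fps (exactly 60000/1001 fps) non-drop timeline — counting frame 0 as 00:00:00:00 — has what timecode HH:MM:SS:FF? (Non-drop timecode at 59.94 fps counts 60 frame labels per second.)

644 ÷ 60 = 10 full seconds, remainder 44 frames.
10 s = 0 h 0 min 10 s.
Timecode: 00:00:10:44.

00:00:10:44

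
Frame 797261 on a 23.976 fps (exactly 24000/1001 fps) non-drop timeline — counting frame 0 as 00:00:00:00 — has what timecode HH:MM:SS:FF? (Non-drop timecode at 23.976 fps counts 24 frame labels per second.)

09:13:39:05

797261 ÷ 24 = 33219 full seconds, remainder 5 frames.
33219 s = 9 h 13 min 39 s.
Timecode: 09:13:39:05.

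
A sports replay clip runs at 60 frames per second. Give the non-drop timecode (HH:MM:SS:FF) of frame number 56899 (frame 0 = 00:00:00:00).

00:15:48:19

56899 ÷ 60 = 948 full seconds, remainder 19 frames.
948 s = 0 h 15 min 48 s.
Timecode: 00:15:48:19.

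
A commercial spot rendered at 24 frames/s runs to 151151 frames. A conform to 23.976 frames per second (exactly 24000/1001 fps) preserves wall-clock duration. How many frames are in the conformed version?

151000 frames

Target frames = source frames × (target rate / source rate) = 151151 × (24000/1001)/(24) = 151151 × 1000/1001 = 151000.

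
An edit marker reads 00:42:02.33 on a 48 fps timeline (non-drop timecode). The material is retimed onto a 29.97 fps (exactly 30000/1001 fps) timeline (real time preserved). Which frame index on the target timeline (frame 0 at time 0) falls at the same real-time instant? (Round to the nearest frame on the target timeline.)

Source frame index: (0×3600 + 42×60 + 2) × 48 + 33 = 121089.
Real time: 121089 / (48) = 40363/16 s.
Target frame: (40363/16) × (30000/1001) = 75680625/1001 ≈ 75605.020 → 75605.

frame 75605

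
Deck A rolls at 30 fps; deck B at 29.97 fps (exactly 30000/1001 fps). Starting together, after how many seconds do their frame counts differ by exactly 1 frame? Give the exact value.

1001/30 seconds

The gap grows by |30000/1001 − 30| = 30/1001 frames per second.
Time for a 1-frame gap: 1 ÷ (30/1001) = 1001/30 s.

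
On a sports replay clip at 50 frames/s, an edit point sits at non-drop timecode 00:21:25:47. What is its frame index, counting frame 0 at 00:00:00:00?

Total seconds to the label: (0 × 3600 + 21 × 60 + 25) = 1285.
Frame index = 1285 × 50 + 47 = 64297.

frame 64297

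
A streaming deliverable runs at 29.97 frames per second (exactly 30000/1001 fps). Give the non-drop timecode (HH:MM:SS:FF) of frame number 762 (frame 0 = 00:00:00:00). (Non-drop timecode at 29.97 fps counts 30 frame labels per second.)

762 ÷ 30 = 25 full seconds, remainder 12 frames.
25 s = 0 h 0 min 25 s.
Timecode: 00:00:25:12.

00:00:25:12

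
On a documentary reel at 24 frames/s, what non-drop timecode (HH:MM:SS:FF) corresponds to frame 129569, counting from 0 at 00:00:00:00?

129569 ÷ 24 = 5398 full seconds, remainder 17 frames.
5398 s = 1 h 29 min 58 s.
Timecode: 01:29:58:17.

01:29:58:17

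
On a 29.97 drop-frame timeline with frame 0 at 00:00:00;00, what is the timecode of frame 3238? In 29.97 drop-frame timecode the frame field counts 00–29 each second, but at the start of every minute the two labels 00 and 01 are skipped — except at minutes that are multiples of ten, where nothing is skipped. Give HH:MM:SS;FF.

00:01:48;00

Ten DF minutes hold 17982 frames, so frame 3238 lies in block 0 (frames 0–17981) with 3238 frames into that block.
The block's first minute is 1800 frames and the rest 1798 each; 3238 frames reaches minute 1, so 0 × 18 + 1 × 2 = 2 labels have been skipped so far.
Adding those back, label number 3238 + 2 = 3240 at 30 labels/s is 108 s + 0 f = 0 h 1 min 48 s frame 0, i.e. 00:01:48;00.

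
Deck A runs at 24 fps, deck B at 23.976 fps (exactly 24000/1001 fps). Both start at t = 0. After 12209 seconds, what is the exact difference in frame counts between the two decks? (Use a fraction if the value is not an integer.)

A emits 24 × 12209 = 293016 frames; B emits 24000/1001 × 12209 = 293016000/1001.
Difference = 293016/1001 frames (≈ 292.7233); B is behind A.

293016/1001 frames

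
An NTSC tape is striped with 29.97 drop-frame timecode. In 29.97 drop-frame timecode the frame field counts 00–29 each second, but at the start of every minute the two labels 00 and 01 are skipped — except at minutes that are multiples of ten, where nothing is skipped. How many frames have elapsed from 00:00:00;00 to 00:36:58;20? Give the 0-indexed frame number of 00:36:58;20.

66494

As if non-drop at 30 labels/s: (0 × 3600 + 36 × 60 + 58) × 30 + 20 = 66560.
Minute boundaries passed: 36; those not divisible by 10: 36 − 3 = 33; dropped labels = 2 × 33 = 66.
Actual frame index = 66560 − 66 = 66494.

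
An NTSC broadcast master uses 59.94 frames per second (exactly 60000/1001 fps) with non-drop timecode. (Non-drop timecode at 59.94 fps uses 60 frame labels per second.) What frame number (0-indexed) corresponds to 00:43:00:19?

Total seconds to the label: (0 × 3600 + 43 × 60 + 0) = 2580.
Frame index = 2580 × 60 + 19 = 154819.

frame 154819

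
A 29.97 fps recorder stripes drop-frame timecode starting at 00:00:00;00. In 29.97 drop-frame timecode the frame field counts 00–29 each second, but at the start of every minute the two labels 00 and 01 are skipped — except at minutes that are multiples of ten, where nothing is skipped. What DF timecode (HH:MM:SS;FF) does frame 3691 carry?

Ten DF minutes hold 17982 frames, so frame 3691 lies in block 0 (frames 0–17981) with 3691 frames into that block.
The block's first minute is 1800 frames and the rest 1798 each; 3691 frames reaches minute 2, so 0 × 18 + 2 × 2 = 4 labels have been skipped so far.
Adding those back, label number 3691 + 4 = 3695 at 30 labels/s is 123 s + 5 f = 0 h 2 min 3 s frame 5, i.e. 00:02:03;05.

00:02:03;05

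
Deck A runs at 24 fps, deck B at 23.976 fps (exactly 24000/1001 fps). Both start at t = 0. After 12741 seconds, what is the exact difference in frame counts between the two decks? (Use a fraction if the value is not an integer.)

305784/1001 frames

A emits 24 × 12741 = 305784 frames; B emits 24000/1001 × 12741 = 305784000/1001.
Difference = 305784/1001 frames (≈ 305.4785); B is behind A.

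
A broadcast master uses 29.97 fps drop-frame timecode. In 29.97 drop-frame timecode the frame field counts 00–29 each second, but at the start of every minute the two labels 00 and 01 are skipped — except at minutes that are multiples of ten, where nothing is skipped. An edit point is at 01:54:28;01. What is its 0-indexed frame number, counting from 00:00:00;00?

205835

As if non-drop at 30 labels/s: (1 × 3600 + 54 × 60 + 28) × 30 + 1 = 206041.
Minute boundaries passed: 114; those not divisible by 10: 114 − 11 = 103; dropped labels = 2 × 103 = 206.
Actual frame index = 206041 − 206 = 205835.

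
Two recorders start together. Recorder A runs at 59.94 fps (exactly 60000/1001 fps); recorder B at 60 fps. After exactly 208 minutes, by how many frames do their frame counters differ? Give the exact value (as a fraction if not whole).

208 min = 12480 s.
A emits 60000/1001 × 12480 = 57600000/77 frames; B emits 60 × 12480 = 748800.
Difference = 57600/77 frames (≈ 748.0519); B is ahead of A.

57600/77 frames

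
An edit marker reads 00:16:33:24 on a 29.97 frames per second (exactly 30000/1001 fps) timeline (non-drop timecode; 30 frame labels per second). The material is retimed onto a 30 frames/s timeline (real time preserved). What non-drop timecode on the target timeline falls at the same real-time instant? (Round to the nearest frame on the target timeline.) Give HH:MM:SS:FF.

Source frame index: (0×3600 + 16×60 + 33) × 30 + 24 = 29814.
Real time: 29814 / (30000/1001) = 4973969/5000 s.
Target frame: (4973969/5000) × (30) = 14921907/500 ≈ 29843.814 → 29844.
At 30 labels/s: frame 29844 → 00:16:34:24.

00:16:34:24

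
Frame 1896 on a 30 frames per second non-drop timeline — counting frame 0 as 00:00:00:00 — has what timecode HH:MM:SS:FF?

00:01:03:06

1896 ÷ 30 = 63 full seconds, remainder 6 frames.
63 s = 0 h 1 min 3 s.
Timecode: 00:01:03:06.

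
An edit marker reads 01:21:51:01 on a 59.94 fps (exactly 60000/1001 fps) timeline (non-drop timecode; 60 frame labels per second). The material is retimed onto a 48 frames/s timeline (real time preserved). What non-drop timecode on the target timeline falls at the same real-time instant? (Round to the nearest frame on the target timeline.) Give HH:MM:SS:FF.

Source frame index: (1×3600 + 21×60 + 51) × 60 + 1 = 294661.
Real time: 294661 / (60000/1001) = 294955661/60000 s.
Target frame: (294955661/60000) × (48) = 294955661/1250 ≈ 235964.529 → 235965.
At 48 labels/s: frame 235965 → 01:21:55:45.

01:21:55:45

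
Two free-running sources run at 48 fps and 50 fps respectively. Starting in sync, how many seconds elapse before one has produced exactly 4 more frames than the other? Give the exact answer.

The gap grows by |50 − 48| = 2 frames per second.
Time for a 4-frame gap: 4 ÷ (2) = 2 s.

2 seconds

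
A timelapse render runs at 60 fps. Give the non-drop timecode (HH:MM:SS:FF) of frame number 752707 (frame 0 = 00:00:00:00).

752707 ÷ 60 = 12545 full seconds, remainder 7 frames.
12545 s = 3 h 29 min 5 s.
Timecode: 03:29:05:07.

03:29:05:07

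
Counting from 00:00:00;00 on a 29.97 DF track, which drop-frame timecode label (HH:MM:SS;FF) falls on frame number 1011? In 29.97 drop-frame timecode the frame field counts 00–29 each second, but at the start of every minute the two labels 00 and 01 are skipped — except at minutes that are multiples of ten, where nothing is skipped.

Each 10-minute DF block holds 10 × 60 × 30 − 9 × 2 = 17982 frames. 1011 ÷ 17982 → 0 full blocks, remainder 1011.
Within the partial block the first minute is 1800 frames and each further minute 1798, so 0 further minute boundaries passed. Total skipped labels = 18 × 0 + 2 × 0 = 0.
Non-drop label index = 1011 + 0 = 1011; at 30 labels/s that is 00:00:33:21, i.e. DF 00:00:33;21.

00:00:33;21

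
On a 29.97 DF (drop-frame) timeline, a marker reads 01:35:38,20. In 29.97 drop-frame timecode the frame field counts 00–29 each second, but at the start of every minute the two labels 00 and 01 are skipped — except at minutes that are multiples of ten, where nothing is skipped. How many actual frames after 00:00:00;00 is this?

171988

Complete 10-minute blocks: 9, each 17982 frames → 161838.
Remaining 5 whole minutes in the current block: 1800 + 4 × 1798 = 8992 frames.
Within the current minute: 38 × 30 + 20 − 2 = 1158 (labels ;00/;01 skipped at this minute). Total = 161838 + 8992 + 1158 = 171988.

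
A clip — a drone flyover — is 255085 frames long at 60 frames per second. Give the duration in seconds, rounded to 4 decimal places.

4251.4167 seconds

Running time = 255085 × 1/60 = 51017/12 s ≈ 4251.4167 s.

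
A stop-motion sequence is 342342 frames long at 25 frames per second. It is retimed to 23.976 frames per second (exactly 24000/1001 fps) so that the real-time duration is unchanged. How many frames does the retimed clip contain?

328320 frames

Target frames = source frames × (target rate / source rate) = 342342 × (24000/1001)/(25) = 342342 × 960/1001 = 328320.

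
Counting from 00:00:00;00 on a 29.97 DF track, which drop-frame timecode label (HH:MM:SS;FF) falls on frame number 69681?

00:38:45;01

Ten DF minutes hold 17982 frames, so frame 69681 lies in block 3 (frames 53946–71927) with 15735 frames into that block.
The block's first minute is 1800 frames and the rest 1798 each; 15735 frames reaches minute 8, so 3 × 18 + 8 × 2 = 70 labels have been skipped so far.
Adding those back, label number 69681 + 70 = 69751 at 30 labels/s is 2325 s + 1 f = 0 h 38 min 45 s frame 1, i.e. 00:38:45;01.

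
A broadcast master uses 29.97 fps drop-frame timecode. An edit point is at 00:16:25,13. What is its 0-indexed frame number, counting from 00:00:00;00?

Complete 10-minute blocks: 1, each 17982 frames → 17982.
Remaining 6 whole minutes in the current block: 1800 + 5 × 1798 = 10790 frames.
Within the current minute: 25 × 30 + 13 − 2 = 761 (labels ;00/;01 skipped at this minute). Total = 17982 + 10790 + 761 = 29533.

29533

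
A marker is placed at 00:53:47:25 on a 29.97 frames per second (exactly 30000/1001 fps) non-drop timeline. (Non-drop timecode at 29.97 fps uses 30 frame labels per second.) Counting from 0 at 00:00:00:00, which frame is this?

96835

Total seconds to the label: (0 × 3600 + 53 × 60 + 47) = 3227.
Frame index = 3227 × 30 + 25 = 96835.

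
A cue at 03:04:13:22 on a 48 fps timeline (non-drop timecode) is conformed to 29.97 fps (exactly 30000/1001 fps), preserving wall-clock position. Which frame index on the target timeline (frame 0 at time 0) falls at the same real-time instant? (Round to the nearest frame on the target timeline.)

frame 331272

Source frame index: (3×3600 + 4×60 + 13) × 48 + 22 = 530566.
Real time: 530566 / (48) = 265283/24 s.
Target frame: (265283/24) × (30000/1001) = 331603750/1001 ≈ 331272.478 → 331272.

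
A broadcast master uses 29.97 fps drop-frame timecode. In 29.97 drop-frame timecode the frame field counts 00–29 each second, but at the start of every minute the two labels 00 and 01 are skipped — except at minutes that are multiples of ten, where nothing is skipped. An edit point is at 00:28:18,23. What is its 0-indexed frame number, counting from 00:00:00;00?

50911

Complete 10-minute blocks: 2, each 17982 frames → 35964.
Remaining 8 whole minutes in the current block: 1800 + 7 × 1798 = 14386 frames.
Within the current minute: 18 × 30 + 23 − 2 = 561 (labels ;00/;01 skipped at this minute). Total = 35964 + 14386 + 561 = 50911.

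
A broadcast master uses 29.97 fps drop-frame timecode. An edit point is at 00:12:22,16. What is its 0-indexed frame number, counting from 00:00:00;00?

22254

Complete 10-minute blocks: 1, each 17982 frames → 17982.
Remaining 2 whole minutes in the current block: 1800 + 1 × 1798 = 3598 frames.
Within the current minute: 22 × 30 + 16 − 2 = 674 (labels ;00/;01 skipped at this minute). Total = 17982 + 3598 + 674 = 22254.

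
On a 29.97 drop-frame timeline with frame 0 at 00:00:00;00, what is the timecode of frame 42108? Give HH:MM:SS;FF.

00:23:25;00

Ten DF minutes hold 17982 frames, so frame 42108 lies in block 2 (frames 35964–53945) with 6144 frames into that block.
The block's first minute is 1800 frames and the rest 1798 each; 6144 frames reaches minute 3, so 2 × 18 + 3 × 2 = 42 labels have been skipped so far.
Adding those back, label number 42108 + 42 = 42150 at 30 labels/s is 1405 s + 0 f = 0 h 23 min 25 s frame 0, i.e. 00:23:25;00.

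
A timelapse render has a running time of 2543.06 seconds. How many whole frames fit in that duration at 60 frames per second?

152583 frames

Frames = 2543.06 × 60 = 762918/5 ≈ 152583.6000.
Complete frames: 152583.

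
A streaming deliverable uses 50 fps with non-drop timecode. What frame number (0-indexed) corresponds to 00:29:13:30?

frame 87680

Total seconds to the label: (0 × 3600 + 29 × 60 + 13) = 1753.
Frame index = 1753 × 50 + 30 = 87680.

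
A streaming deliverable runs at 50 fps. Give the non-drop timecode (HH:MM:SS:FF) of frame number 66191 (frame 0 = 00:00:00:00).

66191 ÷ 50 = 1323 full seconds, remainder 41 frames.
1323 s = 0 h 22 min 3 s.
Timecode: 00:22:03:41.

00:22:03:41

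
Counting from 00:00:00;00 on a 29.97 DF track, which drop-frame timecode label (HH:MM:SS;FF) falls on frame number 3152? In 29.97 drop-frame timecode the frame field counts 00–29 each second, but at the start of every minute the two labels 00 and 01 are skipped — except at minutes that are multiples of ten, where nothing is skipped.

Ten DF minutes hold 17982 frames, so frame 3152 lies in block 0 (frames 0–17981) with 3152 frames into that block.
The block's first minute is 1800 frames and the rest 1798 each; 3152 frames reaches minute 1, so 0 × 18 + 1 × 2 = 2 labels have been skipped so far.
Adding those back, label number 3152 + 2 = 3154 at 30 labels/s is 105 s + 4 f = 0 h 1 min 45 s frame 4, i.e. 00:01:45;04.

00:01:45;04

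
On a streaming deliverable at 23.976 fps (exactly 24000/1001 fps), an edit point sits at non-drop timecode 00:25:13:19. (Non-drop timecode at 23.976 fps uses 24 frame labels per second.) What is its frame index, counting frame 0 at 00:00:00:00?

Total seconds to the label: (0 × 3600 + 25 × 60 + 13) = 1513.
Frame index = 1513 × 24 + 19 = 36331.

36331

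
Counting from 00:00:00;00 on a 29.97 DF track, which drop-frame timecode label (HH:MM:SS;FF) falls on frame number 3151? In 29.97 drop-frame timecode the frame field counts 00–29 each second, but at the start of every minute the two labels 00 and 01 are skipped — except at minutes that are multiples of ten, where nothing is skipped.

Each 10-minute DF block holds 10 × 60 × 30 − 9 × 2 = 17982 frames. 3151 ÷ 17982 → 0 full blocks, remainder 3151.
Within the partial block the first minute is 1800 frames and each further minute 1798, so 1 further minute boundary passed. Total skipped labels = 18 × 0 + 2 × 1 = 2.
Non-drop label index = 3151 + 2 = 3153; at 30 labels/s that is 00:01:45:03, i.e. DF 00:01:45;03.

00:01:45;03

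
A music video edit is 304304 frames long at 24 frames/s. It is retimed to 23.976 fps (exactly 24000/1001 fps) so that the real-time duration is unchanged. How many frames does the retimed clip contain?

304000 frames

Target frames = source frames × (target rate / source rate) = 304304 × (24000/1001)/(24) = 304304 × 1000/1001 = 304000.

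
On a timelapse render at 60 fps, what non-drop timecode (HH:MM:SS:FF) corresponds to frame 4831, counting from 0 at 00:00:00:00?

4831 ÷ 60 = 80 full seconds, remainder 31 frames.
80 s = 0 h 1 min 20 s.
Timecode: 00:01:20:31.

00:01:20:31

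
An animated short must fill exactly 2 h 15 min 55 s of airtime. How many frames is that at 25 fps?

2 h 15 min 55 s = 8155 s.
Frames = 8155 × 25 = 203875.

203875 frames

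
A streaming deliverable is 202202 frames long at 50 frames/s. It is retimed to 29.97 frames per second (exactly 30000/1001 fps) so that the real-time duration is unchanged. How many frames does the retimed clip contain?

Target frames = source frames × (target rate / source rate) = 202202 × (30000/1001)/(50) = 202202 × 600/1001 = 121200.

121200 frames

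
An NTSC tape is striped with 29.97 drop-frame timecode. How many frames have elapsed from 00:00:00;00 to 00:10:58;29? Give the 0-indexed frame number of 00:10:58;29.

19751

Complete 10-minute blocks: 1, each 17982 frames → 17982.
Remaining 0 whole minutes in the current block: 0 frames.
Within the current minute: 58 × 30 + 29 = 1769. Total = 17982 + 0 + 1769 = 19751.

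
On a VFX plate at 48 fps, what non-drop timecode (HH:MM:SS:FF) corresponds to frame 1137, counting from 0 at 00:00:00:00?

1137 ÷ 48 = 23 full seconds, remainder 33 frames.
23 s = 0 h 0 min 23 s.
Timecode: 00:00:23:33.

00:00:23:33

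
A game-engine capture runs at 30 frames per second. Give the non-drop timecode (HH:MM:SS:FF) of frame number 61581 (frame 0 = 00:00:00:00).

61581 ÷ 30 = 2052 full seconds, remainder 21 frames.
2052 s = 0 h 34 min 12 s.
Timecode: 00:34:12:21.

00:34:12:21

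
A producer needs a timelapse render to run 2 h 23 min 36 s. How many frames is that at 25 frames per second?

215400 frames

2 h 23 min 36 s = 8616 s.
Frames = 8616 × 25 = 215400.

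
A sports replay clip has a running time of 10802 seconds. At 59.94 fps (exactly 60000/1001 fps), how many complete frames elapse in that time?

Frames = 10802 × 60000/1001 = 58920000/91 ≈ 647472.5275.
Complete frames: 647472.

647472 frames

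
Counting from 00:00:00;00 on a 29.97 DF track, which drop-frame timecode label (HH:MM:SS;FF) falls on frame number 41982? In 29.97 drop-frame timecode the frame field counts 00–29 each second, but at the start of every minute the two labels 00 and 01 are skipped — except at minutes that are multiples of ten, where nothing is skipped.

Each 10-minute DF block holds 10 × 60 × 30 − 9 × 2 = 17982 frames. 41982 ÷ 17982 → 2 full blocks, remainder 6018.
Within the partial block the first minute is 1800 frames and each further minute 1798, so 3 further minute boundaries passed. Total skipped labels = 18 × 2 + 2 × 3 = 42.
Non-drop label index = 41982 + 42 = 42024; at 30 labels/s that is 00:23:20:24, i.e. DF 00:23:20;24.

00:23:20;24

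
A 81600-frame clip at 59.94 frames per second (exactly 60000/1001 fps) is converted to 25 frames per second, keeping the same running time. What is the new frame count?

Target frames = source frames × (target rate / source rate) = 81600 × (25)/(60000/1001) = 81600 × 1001/2400 = 34034.

34034 frames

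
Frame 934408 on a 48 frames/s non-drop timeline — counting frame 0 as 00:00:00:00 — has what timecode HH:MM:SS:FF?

934408 ÷ 48 = 19466 full seconds, remainder 40 frames.
19466 s = 5 h 24 min 26 s.
Timecode: 05:24:26:40.

05:24:26:40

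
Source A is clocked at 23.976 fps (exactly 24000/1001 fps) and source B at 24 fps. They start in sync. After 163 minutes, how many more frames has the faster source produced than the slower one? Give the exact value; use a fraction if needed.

163 min = 9780 s.
A emits 24000/1001 × 9780 = 234720000/1001 frames; B emits 24 × 9780 = 234720.
Difference = 234720/1001 frames (≈ 234.4855); B is ahead of A.

234720/1001 frames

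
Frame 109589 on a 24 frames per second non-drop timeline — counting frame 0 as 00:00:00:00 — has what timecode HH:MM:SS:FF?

109589 ÷ 24 = 4566 full seconds, remainder 5 frames.
4566 s = 1 h 16 min 6 s.
Timecode: 01:16:06:05.

01:16:06:05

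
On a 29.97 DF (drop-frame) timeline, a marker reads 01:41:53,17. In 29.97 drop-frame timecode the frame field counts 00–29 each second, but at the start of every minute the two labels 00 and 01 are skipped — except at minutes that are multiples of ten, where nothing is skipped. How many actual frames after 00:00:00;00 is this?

As if non-drop at 30 labels/s: (1 × 3600 + 41 × 60 + 53) × 30 + 17 = 183407.
Minute boundaries passed: 101; those not divisible by 10: 101 − 10 = 91; dropped labels = 2 × 91 = 182.
Actual frame index = 183407 − 182 = 183225.

183225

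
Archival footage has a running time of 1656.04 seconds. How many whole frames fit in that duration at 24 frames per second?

Frames = 1656.04 × 24 = 993624/25 ≈ 39744.9600.
Complete frames: 39744.

39744 frames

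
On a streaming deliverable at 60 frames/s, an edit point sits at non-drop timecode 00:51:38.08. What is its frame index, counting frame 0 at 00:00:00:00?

185888

Total seconds to the label: (0 × 3600 + 51 × 60 + 38) = 3098.
Frame index = 3098 × 60 + 8 = 185888.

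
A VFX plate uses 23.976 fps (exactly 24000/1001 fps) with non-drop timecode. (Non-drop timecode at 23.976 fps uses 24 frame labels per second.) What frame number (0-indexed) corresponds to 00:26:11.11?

37715

Total seconds to the label: (0 × 3600 + 26 × 60 + 11) = 1571.
Frame index = 1571 × 24 + 11 = 37715.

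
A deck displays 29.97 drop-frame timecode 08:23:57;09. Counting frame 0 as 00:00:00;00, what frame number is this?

906213

As if non-drop at 30 labels/s: (8 × 3600 + 23 × 60 + 57) × 30 + 9 = 907119.
Minute boundaries passed: 503; those not divisible by 10: 503 − 50 = 453; dropped labels = 2 × 453 = 906.
Actual frame index = 907119 − 906 = 906213.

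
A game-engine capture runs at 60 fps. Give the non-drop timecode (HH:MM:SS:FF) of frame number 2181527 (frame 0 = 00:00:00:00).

2181527 ÷ 60 = 36358 full seconds, remainder 47 frames.
36358 s = 10 h 5 min 58 s.
Timecode: 10:05:58:47.

10:05:58:47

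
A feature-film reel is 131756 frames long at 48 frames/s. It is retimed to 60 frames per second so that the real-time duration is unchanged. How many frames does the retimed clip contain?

Target frames = source frames × (target rate / source rate) = 131756 × (60)/(48) = 131756 × 5/4 = 164695.

164695 frames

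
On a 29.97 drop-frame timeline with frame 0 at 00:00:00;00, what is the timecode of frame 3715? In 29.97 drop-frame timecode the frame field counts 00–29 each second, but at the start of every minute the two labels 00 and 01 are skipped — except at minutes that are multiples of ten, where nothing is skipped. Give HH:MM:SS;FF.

00:02:03;29

Ten DF minutes hold 17982 frames, so frame 3715 lies in block 0 (frames 0–17981) with 3715 frames into that block.
The block's first minute is 1800 frames and the rest 1798 each; 3715 frames reaches minute 2, so 0 × 18 + 2 × 2 = 4 labels have been skipped so far.
Adding those back, label number 3715 + 4 = 3719 at 30 labels/s is 123 s + 29 f = 0 h 2 min 3 s frame 29, i.e. 00:02:03;29.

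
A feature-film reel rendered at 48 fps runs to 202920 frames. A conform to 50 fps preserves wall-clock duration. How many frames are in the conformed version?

Target frames = source frames × (target rate / source rate) = 202920 × (50)/(48) = 202920 × 25/24 = 211375.

211375 frames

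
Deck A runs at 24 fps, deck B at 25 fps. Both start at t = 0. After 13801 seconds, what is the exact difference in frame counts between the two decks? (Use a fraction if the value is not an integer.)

A emits 24 × 13801 = 331224 frames; B emits 25 × 13801 = 345025.
Difference = 13801 frames; B is ahead of A.

13801 frames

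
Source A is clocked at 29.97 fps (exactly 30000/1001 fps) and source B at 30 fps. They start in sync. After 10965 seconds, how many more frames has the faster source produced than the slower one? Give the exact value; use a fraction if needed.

A emits 30000/1001 × 10965 = 328950000/1001 frames; B emits 30 × 10965 = 328950.
Difference = 328950/1001 frames (≈ 328.6214); B is ahead of A.

328950/1001 frames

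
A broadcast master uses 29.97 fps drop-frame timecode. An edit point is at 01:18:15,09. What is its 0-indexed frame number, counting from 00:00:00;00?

140717

As if non-drop at 30 labels/s: (1 × 3600 + 18 × 60 + 15) × 30 + 9 = 140859.
Minute boundaries passed: 78; those not divisible by 10: 78 − 7 = 71; dropped labels = 2 × 71 = 142.
Actual frame index = 140859 − 142 = 140717.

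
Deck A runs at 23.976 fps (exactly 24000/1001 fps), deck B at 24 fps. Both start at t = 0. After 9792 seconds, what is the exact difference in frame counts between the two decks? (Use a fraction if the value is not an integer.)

235008/1001 frames

A emits 24000/1001 × 9792 = 235008000/1001 frames; B emits 24 × 9792 = 235008.
Difference = 235008/1001 frames (≈ 234.7732); B is ahead of A.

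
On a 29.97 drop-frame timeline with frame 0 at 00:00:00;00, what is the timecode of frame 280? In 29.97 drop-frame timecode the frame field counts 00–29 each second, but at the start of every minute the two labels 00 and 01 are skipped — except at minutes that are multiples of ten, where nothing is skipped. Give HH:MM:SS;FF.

00:00:09;10

Each 10-minute DF block holds 10 × 60 × 30 − 9 × 2 = 17982 frames. 280 ÷ 17982 → 0 full blocks, remainder 280.
Within the partial block the first minute is 1800 frames and each further minute 1798, so 0 further minute boundaries passed. Total skipped labels = 18 × 0 + 2 × 0 = 0.
Non-drop label index = 280 + 0 = 280; at 30 labels/s that is 00:00:09:10, i.e. DF 00:00:09;10.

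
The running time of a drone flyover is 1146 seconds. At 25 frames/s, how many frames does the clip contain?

Frames = 1146 × 25 = 28650.

28650 frames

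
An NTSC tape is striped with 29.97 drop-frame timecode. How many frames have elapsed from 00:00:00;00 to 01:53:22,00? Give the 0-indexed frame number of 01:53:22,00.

203856

Complete 10-minute blocks: 11, each 17982 frames → 197802.
Remaining 3 whole minutes in the current block: 1800 + 2 × 1798 = 5396 frames.
Within the current minute: 22 × 30 + 0 − 2 = 658 (labels ;00/;01 skipped at this minute). Total = 197802 + 5396 + 658 = 203856.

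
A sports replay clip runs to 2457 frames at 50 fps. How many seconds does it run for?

49.14 seconds

Running time = 2457 / (50) = 49.14 s.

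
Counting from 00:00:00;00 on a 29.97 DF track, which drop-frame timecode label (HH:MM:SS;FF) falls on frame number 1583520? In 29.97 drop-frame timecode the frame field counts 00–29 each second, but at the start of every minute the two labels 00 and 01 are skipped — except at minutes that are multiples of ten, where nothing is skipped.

14:40:36;24

Ten DF minutes hold 17982 frames, so frame 1583520 lies in block 88 (frames 1582416–1600397) with 1104 frames into that block.
The block's first minute is 1800 frames and the rest 1798 each; 1104 frames reaches minute 0, so 88 × 18 + 0 × 2 = 1584 labels have been skipped so far.
Adding those back, label number 1583520 + 1584 = 1585104 at 30 labels/s is 52836 s + 24 f = 14 h 40 min 36 s frame 24, i.e. 14:40:36;24.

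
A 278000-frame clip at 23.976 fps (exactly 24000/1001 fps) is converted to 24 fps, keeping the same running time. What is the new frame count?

278278 frames

Target frames = source frames × (target rate / source rate) = 278000 × (24)/(24000/1001) = 278000 × 1001/1000 = 278278.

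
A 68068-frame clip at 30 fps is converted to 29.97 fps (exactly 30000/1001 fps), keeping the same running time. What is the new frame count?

Target frames = source frames × (target rate / source rate) = 68068 × (30000/1001)/(30) = 68068 × 1000/1001 = 68000.

68000 frames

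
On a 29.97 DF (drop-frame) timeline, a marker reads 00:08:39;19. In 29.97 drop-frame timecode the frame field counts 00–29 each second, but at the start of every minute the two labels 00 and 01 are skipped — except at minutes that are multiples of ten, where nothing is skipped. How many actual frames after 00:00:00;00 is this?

15573

As if non-drop at 30 labels/s: (0 × 3600 + 8 × 60 + 39) × 30 + 19 = 15589.
Minute boundaries passed: 8; those not divisible by 10: 8 − 0 = 8; dropped labels = 2 × 8 = 16.
Actual frame index = 15589 − 16 = 15573.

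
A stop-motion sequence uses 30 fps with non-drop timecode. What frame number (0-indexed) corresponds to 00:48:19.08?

Total seconds to the label: (0 × 3600 + 48 × 60 + 19) = 2899.
Frame index = 2899 × 30 + 8 = 86978.

frame 86978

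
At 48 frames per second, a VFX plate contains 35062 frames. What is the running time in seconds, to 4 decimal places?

730.4583 seconds

Running time = 35062 × 1/48 = 17531/24 s ≈ 730.4583 s.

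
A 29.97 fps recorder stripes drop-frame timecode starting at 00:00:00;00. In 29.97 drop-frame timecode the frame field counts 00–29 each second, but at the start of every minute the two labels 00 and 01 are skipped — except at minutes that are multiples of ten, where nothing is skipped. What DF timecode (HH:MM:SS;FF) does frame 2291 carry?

Ten DF minutes hold 17982 frames, so frame 2291 lies in block 0 (frames 0–17981) with 2291 frames into that block.
The block's first minute is 1800 frames and the rest 1798 each; 2291 frames reaches minute 1, so 0 × 18 + 1 × 2 = 2 labels have been skipped so far.
Adding those back, label number 2291 + 2 = 2293 at 30 labels/s is 76 s + 13 f = 0 h 1 min 16 s frame 13, i.e. 00:01:16;13.

00:01:16;13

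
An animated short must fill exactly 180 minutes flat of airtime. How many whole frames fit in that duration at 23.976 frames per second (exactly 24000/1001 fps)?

180 min = 10800 s.
Frames = 10800 × 24000/1001 = 259200000/1001 ≈ 258941.0589.
Complete frames: 258941.

258941 frames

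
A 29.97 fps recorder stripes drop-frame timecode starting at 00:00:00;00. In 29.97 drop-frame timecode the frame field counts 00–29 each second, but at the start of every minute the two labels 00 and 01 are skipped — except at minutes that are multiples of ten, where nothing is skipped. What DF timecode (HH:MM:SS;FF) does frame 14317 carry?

Each 10-minute DF block holds 10 × 60 × 30 − 9 × 2 = 17982 frames. 14317 ÷ 17982 → 0 full blocks, remainder 14317.
Within the partial block the first minute is 1800 frames and each further minute 1798, so 7 further minute boundaries passed. Total skipped labels = 18 × 0 + 2 × 7 = 14.
Non-drop label index = 14317 + 14 = 14331; at 30 labels/s that is 00:07:57:21, i.e. DF 00:07:57;21.

00:07:57;21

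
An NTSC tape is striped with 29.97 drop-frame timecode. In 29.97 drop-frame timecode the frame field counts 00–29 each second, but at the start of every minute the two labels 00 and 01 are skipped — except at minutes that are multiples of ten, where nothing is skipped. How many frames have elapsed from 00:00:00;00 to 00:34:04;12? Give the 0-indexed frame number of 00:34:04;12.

Complete 10-minute blocks: 3, each 17982 frames → 53946.
Remaining 4 whole minutes in the current block: 1800 + 3 × 1798 = 7194 frames.
Within the current minute: 4 × 30 + 12 − 2 = 130 (labels ;00/;01 skipped at this minute). Total = 53946 + 7194 + 130 = 61270.

61270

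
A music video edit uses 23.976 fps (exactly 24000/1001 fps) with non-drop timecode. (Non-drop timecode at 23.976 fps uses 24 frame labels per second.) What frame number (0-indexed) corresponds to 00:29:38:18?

frame 42690

Total seconds to the label: (0 × 3600 + 29 × 60 + 38) = 1778.
Frame index = 1778 × 24 + 18 = 42690.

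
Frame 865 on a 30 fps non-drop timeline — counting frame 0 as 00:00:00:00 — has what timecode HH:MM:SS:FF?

00:00:28:25

865 ÷ 30 = 28 full seconds, remainder 25 frames.
28 s = 0 h 0 min 28 s.
Timecode: 00:00:28:25.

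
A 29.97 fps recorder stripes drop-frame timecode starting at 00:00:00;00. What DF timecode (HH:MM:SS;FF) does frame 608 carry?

00:00:20;08

Each 10-minute DF block holds 10 × 60 × 30 − 9 × 2 = 17982 frames. 608 ÷ 17982 → 0 full blocks, remainder 608.
Within the partial block the first minute is 1800 frames and each further minute 1798, so 0 further minute boundaries passed. Total skipped labels = 18 × 0 + 2 × 0 = 0.
Non-drop label index = 608 + 0 = 608; at 30 labels/s that is 00:00:20:08, i.e. DF 00:00:20;08.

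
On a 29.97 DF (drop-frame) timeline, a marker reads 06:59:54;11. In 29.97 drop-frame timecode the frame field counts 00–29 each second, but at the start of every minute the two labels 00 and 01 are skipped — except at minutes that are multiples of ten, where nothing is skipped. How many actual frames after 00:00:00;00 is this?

755075

Complete 10-minute blocks: 41, each 17982 frames → 737262.
Remaining 9 whole minutes in the current block: 1800 + 8 × 1798 = 16184 frames.
Within the current minute: 54 × 30 + 11 − 2 = 1629 (labels ;00/;01 skipped at this minute). Total = 737262 + 16184 + 1629 = 755075.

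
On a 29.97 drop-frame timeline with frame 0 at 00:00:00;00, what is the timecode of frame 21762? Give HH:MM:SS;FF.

Each 10-minute DF block holds 10 × 60 × 30 − 9 × 2 = 17982 frames. 21762 ÷ 17982 → 1 full block, remainder 3780.
Within the partial block the first minute is 1800 frames and each further minute 1798, so 2 further minute boundaries passed. Total skipped labels = 18 × 1 + 2 × 2 = 22.
Non-drop label index = 21762 + 22 = 21784; at 30 labels/s that is 00:12:06:04, i.e. DF 00:12:06;04.

00:12:06;04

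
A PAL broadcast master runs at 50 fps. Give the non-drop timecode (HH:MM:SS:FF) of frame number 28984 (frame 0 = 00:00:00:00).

00:09:39:34

28984 ÷ 50 = 579 full seconds, remainder 34 frames.
579 s = 0 h 9 min 39 s.
Timecode: 00:09:39:34.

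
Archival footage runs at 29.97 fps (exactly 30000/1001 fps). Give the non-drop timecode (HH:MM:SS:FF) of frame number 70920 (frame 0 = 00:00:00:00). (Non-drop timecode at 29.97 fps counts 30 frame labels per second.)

00:39:24:00

70920 ÷ 30 = 2364 full seconds, remainder 0 frames.
2364 s = 0 h 39 min 24 s.
Timecode: 00:39:24:00.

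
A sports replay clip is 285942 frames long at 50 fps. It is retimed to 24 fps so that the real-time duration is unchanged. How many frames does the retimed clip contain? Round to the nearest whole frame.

Frames at target rate = 285942 × (24) / (50) = 3431304/25 ≈ 137252.160.
Nearest whole frame: 137252.

137252 frames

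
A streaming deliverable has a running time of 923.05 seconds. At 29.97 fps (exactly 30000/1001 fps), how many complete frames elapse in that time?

27663 frames

Frames = 923.05 × 30000/1001 = 27691500/1001 ≈ 27663.8362.
Complete frames: 27663.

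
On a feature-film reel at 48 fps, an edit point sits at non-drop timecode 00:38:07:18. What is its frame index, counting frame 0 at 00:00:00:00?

109794

Total seconds to the label: (0 × 3600 + 38 × 60 + 7) = 2287.
Frame index = 2287 × 48 + 18 = 109794.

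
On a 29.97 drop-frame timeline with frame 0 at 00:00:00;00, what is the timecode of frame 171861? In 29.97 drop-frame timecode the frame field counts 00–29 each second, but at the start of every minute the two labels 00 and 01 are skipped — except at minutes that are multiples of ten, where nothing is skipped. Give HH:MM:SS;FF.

01:35:34;13

Ten DF minutes hold 17982 frames, so frame 171861 lies in block 9 (frames 161838–179819) with 10023 frames into that block.
The block's first minute is 1800 frames and the rest 1798 each; 10023 frames reaches minute 5, so 9 × 18 + 5 × 2 = 172 labels have been skipped so far.
Adding those back, label number 171861 + 172 = 172033 at 30 labels/s is 5734 s + 13 f = 1 h 35 min 34 s frame 13, i.e. 01:35:34;13.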